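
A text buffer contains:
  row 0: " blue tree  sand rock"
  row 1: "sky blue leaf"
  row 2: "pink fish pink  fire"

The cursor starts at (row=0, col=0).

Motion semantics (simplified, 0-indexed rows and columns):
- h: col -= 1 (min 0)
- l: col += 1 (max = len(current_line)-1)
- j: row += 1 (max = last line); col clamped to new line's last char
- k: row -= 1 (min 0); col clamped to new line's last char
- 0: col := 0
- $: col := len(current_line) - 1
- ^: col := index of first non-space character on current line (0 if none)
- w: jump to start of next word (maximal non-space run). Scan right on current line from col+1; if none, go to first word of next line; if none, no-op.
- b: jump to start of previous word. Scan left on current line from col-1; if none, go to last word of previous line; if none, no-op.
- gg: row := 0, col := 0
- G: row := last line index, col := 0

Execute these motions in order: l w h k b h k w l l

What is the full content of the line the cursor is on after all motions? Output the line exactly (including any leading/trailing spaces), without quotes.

Answer:  blue tree  sand rock

Derivation:
After 1 (l): row=0 col=1 char='b'
After 2 (w): row=0 col=6 char='t'
After 3 (h): row=0 col=5 char='_'
After 4 (k): row=0 col=5 char='_'
After 5 (b): row=0 col=1 char='b'
After 6 (h): row=0 col=0 char='_'
After 7 (k): row=0 col=0 char='_'
After 8 (w): row=0 col=1 char='b'
After 9 (l): row=0 col=2 char='l'
After 10 (l): row=0 col=3 char='u'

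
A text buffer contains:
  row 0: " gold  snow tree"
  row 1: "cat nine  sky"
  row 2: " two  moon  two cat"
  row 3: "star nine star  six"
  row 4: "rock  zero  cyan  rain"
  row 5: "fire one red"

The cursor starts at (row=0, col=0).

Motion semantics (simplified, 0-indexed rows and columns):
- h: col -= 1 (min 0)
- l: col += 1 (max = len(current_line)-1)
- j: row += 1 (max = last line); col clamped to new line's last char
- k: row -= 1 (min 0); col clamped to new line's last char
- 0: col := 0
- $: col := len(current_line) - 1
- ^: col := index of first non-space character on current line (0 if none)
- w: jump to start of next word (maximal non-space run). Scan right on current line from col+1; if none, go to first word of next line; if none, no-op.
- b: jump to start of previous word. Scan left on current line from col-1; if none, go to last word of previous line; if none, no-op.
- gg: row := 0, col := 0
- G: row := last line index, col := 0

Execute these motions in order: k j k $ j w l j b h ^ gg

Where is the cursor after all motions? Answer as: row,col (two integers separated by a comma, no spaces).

Answer: 0,0

Derivation:
After 1 (k): row=0 col=0 char='_'
After 2 (j): row=1 col=0 char='c'
After 3 (k): row=0 col=0 char='_'
After 4 ($): row=0 col=15 char='e'
After 5 (j): row=1 col=12 char='y'
After 6 (w): row=2 col=1 char='t'
After 7 (l): row=2 col=2 char='w'
After 8 (j): row=3 col=2 char='a'
After 9 (b): row=3 col=0 char='s'
After 10 (h): row=3 col=0 char='s'
After 11 (^): row=3 col=0 char='s'
After 12 (gg): row=0 col=0 char='_'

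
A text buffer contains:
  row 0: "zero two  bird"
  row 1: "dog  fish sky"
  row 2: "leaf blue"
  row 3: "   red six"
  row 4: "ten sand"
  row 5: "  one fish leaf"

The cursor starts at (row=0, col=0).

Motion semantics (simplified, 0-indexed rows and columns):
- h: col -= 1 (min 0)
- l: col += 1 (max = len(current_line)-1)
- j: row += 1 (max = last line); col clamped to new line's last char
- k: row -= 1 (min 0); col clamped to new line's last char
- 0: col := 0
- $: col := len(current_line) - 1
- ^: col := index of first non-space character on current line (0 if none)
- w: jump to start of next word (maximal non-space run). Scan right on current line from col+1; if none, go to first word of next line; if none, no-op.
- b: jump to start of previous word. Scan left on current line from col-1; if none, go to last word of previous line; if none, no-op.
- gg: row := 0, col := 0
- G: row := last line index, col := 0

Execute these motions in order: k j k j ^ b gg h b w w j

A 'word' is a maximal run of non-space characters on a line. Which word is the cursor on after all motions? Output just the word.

After 1 (k): row=0 col=0 char='z'
After 2 (j): row=1 col=0 char='d'
After 3 (k): row=0 col=0 char='z'
After 4 (j): row=1 col=0 char='d'
After 5 (^): row=1 col=0 char='d'
After 6 (b): row=0 col=10 char='b'
After 7 (gg): row=0 col=0 char='z'
After 8 (h): row=0 col=0 char='z'
After 9 (b): row=0 col=0 char='z'
After 10 (w): row=0 col=5 char='t'
After 11 (w): row=0 col=10 char='b'
After 12 (j): row=1 col=10 char='s'

Answer: sky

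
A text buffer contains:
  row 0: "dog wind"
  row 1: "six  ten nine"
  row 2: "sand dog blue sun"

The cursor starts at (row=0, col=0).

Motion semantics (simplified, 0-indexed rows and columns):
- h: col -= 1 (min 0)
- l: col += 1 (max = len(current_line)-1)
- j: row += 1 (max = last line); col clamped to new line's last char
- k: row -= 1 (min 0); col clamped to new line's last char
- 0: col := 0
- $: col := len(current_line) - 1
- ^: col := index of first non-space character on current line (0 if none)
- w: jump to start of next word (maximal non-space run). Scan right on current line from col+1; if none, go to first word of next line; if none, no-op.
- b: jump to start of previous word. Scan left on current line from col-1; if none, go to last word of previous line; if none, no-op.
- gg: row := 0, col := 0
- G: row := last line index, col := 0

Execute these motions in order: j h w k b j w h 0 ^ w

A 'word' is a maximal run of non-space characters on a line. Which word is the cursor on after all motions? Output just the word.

After 1 (j): row=1 col=0 char='s'
After 2 (h): row=1 col=0 char='s'
After 3 (w): row=1 col=5 char='t'
After 4 (k): row=0 col=5 char='i'
After 5 (b): row=0 col=4 char='w'
After 6 (j): row=1 col=4 char='_'
After 7 (w): row=1 col=5 char='t'
After 8 (h): row=1 col=4 char='_'
After 9 (0): row=1 col=0 char='s'
After 10 (^): row=1 col=0 char='s'
After 11 (w): row=1 col=5 char='t'

Answer: ten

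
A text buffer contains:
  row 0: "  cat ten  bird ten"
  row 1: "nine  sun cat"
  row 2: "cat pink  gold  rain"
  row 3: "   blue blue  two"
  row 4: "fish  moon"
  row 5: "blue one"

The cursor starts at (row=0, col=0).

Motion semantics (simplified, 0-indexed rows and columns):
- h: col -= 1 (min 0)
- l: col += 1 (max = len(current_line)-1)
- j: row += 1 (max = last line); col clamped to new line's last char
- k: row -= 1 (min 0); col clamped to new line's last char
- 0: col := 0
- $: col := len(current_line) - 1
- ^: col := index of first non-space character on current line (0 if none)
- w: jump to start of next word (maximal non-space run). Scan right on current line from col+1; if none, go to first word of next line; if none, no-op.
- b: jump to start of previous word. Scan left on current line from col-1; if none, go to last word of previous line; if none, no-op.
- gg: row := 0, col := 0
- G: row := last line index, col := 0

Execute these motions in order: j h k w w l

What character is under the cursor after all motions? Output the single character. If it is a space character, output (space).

Answer: e

Derivation:
After 1 (j): row=1 col=0 char='n'
After 2 (h): row=1 col=0 char='n'
After 3 (k): row=0 col=0 char='_'
After 4 (w): row=0 col=2 char='c'
After 5 (w): row=0 col=6 char='t'
After 6 (l): row=0 col=7 char='e'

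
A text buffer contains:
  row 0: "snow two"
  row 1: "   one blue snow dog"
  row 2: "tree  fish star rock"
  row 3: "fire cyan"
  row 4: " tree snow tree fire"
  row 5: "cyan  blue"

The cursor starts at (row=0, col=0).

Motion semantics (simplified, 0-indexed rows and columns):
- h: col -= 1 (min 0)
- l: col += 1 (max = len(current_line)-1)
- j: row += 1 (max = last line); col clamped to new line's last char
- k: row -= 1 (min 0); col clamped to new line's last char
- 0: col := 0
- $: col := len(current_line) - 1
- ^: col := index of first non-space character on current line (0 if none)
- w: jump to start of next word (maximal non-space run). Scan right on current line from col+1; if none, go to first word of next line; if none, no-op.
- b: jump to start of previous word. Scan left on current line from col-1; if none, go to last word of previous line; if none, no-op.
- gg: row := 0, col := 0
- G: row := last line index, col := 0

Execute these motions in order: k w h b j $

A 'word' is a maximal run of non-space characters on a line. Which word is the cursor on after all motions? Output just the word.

Answer: dog

Derivation:
After 1 (k): row=0 col=0 char='s'
After 2 (w): row=0 col=5 char='t'
After 3 (h): row=0 col=4 char='_'
After 4 (b): row=0 col=0 char='s'
After 5 (j): row=1 col=0 char='_'
After 6 ($): row=1 col=19 char='g'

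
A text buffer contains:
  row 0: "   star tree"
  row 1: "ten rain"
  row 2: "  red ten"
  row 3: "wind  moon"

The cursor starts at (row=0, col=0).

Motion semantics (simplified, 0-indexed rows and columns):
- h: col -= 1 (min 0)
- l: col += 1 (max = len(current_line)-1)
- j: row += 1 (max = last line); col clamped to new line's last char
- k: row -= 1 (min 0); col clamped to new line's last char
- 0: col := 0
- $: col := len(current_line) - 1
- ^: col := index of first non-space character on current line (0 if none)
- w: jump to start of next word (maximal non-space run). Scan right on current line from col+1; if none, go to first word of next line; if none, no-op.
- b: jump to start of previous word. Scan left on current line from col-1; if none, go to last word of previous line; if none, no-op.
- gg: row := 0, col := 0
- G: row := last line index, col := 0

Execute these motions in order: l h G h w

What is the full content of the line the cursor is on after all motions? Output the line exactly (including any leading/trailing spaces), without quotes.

Answer: wind  moon

Derivation:
After 1 (l): row=0 col=1 char='_'
After 2 (h): row=0 col=0 char='_'
After 3 (G): row=3 col=0 char='w'
After 4 (h): row=3 col=0 char='w'
After 5 (w): row=3 col=6 char='m'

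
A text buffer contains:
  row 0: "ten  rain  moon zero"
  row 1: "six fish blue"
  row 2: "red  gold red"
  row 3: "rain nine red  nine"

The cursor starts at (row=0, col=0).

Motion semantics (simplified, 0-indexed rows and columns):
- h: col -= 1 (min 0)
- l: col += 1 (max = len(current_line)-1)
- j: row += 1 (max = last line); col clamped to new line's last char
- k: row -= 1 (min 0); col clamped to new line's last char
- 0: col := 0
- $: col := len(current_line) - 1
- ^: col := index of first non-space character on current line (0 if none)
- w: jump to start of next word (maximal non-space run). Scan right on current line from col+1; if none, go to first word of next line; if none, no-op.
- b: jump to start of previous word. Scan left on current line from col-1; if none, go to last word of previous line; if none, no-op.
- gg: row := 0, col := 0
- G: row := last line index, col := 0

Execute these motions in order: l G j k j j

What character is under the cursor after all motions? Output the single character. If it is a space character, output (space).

After 1 (l): row=0 col=1 char='e'
After 2 (G): row=3 col=0 char='r'
After 3 (j): row=3 col=0 char='r'
After 4 (k): row=2 col=0 char='r'
After 5 (j): row=3 col=0 char='r'
After 6 (j): row=3 col=0 char='r'

Answer: r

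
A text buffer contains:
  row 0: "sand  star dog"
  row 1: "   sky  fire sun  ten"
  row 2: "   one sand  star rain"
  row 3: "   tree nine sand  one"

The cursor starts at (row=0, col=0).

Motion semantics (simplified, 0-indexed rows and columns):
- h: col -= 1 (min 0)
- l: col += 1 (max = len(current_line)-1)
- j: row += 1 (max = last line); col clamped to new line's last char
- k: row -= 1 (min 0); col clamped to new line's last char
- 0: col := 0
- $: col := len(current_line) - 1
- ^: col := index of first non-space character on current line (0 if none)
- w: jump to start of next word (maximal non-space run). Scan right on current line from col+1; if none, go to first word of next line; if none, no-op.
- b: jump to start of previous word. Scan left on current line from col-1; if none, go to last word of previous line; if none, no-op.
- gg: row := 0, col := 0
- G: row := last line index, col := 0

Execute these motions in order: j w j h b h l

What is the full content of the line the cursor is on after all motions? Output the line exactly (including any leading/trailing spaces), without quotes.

After 1 (j): row=1 col=0 char='_'
After 2 (w): row=1 col=3 char='s'
After 3 (j): row=2 col=3 char='o'
After 4 (h): row=2 col=2 char='_'
After 5 (b): row=1 col=18 char='t'
After 6 (h): row=1 col=17 char='_'
After 7 (l): row=1 col=18 char='t'

Answer:    sky  fire sun  ten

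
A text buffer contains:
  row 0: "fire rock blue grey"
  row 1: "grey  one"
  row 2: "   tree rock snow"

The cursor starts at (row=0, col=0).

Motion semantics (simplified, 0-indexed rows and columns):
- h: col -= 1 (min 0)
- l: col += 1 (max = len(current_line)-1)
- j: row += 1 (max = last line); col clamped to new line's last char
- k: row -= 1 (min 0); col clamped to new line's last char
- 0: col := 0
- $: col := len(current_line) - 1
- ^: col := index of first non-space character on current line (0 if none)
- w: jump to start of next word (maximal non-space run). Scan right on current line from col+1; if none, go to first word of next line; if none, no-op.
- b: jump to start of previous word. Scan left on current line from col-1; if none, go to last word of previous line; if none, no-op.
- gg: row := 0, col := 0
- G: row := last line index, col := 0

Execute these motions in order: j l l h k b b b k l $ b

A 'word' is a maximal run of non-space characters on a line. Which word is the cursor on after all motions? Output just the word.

After 1 (j): row=1 col=0 char='g'
After 2 (l): row=1 col=1 char='r'
After 3 (l): row=1 col=2 char='e'
After 4 (h): row=1 col=1 char='r'
After 5 (k): row=0 col=1 char='i'
After 6 (b): row=0 col=0 char='f'
After 7 (b): row=0 col=0 char='f'
After 8 (b): row=0 col=0 char='f'
After 9 (k): row=0 col=0 char='f'
After 10 (l): row=0 col=1 char='i'
After 11 ($): row=0 col=18 char='y'
After 12 (b): row=0 col=15 char='g'

Answer: grey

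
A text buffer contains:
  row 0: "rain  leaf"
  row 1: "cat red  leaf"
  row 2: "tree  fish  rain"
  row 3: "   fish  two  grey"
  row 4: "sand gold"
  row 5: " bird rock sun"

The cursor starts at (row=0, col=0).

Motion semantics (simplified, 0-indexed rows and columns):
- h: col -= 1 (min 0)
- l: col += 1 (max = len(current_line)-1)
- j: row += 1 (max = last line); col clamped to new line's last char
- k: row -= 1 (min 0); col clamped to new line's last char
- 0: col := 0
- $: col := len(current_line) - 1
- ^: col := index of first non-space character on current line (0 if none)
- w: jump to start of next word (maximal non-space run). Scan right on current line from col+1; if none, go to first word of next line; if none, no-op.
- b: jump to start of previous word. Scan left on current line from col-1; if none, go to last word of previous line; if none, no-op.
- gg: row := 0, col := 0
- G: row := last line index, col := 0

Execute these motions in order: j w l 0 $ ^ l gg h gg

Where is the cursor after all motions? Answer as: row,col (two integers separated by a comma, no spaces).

After 1 (j): row=1 col=0 char='c'
After 2 (w): row=1 col=4 char='r'
After 3 (l): row=1 col=5 char='e'
After 4 (0): row=1 col=0 char='c'
After 5 ($): row=1 col=12 char='f'
After 6 (^): row=1 col=0 char='c'
After 7 (l): row=1 col=1 char='a'
After 8 (gg): row=0 col=0 char='r'
After 9 (h): row=0 col=0 char='r'
After 10 (gg): row=0 col=0 char='r'

Answer: 0,0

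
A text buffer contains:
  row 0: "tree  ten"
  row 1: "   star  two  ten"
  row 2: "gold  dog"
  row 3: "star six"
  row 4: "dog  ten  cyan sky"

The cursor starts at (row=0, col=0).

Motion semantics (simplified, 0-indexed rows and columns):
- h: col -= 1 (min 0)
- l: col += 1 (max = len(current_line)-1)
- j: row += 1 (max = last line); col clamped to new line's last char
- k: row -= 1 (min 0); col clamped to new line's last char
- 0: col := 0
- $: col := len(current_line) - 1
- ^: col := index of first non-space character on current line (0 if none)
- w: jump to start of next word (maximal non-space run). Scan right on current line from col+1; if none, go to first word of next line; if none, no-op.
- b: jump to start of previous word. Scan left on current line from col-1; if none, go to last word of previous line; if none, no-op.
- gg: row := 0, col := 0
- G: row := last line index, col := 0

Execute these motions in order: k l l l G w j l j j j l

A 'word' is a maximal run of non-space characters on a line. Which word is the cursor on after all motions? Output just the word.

Answer: ten

Derivation:
After 1 (k): row=0 col=0 char='t'
After 2 (l): row=0 col=1 char='r'
After 3 (l): row=0 col=2 char='e'
After 4 (l): row=0 col=3 char='e'
After 5 (G): row=4 col=0 char='d'
After 6 (w): row=4 col=5 char='t'
After 7 (j): row=4 col=5 char='t'
After 8 (l): row=4 col=6 char='e'
After 9 (j): row=4 col=6 char='e'
After 10 (j): row=4 col=6 char='e'
After 11 (j): row=4 col=6 char='e'
After 12 (l): row=4 col=7 char='n'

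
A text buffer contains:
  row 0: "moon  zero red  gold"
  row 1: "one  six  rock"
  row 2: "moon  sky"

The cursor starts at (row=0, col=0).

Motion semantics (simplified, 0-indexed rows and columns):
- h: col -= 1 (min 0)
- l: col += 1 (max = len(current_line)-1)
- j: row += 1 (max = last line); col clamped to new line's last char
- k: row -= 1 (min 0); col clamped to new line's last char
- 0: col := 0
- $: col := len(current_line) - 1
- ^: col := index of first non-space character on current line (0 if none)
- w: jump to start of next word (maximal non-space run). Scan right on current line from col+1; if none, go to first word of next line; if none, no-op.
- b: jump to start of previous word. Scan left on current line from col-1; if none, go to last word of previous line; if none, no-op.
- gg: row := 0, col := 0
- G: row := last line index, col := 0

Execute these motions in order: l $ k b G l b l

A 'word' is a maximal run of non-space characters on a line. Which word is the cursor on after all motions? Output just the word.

Answer: moon

Derivation:
After 1 (l): row=0 col=1 char='o'
After 2 ($): row=0 col=19 char='d'
After 3 (k): row=0 col=19 char='d'
After 4 (b): row=0 col=16 char='g'
After 5 (G): row=2 col=0 char='m'
After 6 (l): row=2 col=1 char='o'
After 7 (b): row=2 col=0 char='m'
After 8 (l): row=2 col=1 char='o'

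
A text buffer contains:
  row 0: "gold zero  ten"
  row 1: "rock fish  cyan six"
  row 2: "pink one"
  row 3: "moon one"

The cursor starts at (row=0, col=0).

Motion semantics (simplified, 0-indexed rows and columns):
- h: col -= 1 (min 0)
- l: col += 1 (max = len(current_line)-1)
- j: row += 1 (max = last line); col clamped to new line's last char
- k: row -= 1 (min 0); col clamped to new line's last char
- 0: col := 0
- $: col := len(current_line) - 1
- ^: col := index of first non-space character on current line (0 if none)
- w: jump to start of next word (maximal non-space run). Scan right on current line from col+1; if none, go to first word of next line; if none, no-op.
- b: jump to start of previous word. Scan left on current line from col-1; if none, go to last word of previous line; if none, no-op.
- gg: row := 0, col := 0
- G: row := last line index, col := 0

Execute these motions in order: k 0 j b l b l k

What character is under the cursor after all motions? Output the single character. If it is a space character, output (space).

Answer: e

Derivation:
After 1 (k): row=0 col=0 char='g'
After 2 (0): row=0 col=0 char='g'
After 3 (j): row=1 col=0 char='r'
After 4 (b): row=0 col=11 char='t'
After 5 (l): row=0 col=12 char='e'
After 6 (b): row=0 col=11 char='t'
After 7 (l): row=0 col=12 char='e'
After 8 (k): row=0 col=12 char='e'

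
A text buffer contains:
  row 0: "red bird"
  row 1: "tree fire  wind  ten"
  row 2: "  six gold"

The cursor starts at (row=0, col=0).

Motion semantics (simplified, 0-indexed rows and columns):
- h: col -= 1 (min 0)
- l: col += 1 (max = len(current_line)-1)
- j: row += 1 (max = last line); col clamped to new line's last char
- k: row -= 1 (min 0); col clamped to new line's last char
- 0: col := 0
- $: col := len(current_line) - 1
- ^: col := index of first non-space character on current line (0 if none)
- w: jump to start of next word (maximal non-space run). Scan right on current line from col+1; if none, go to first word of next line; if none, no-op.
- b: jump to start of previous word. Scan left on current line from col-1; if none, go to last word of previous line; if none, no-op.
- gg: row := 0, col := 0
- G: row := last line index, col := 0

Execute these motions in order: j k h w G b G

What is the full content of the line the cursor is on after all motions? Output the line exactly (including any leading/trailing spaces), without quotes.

Answer:   six gold

Derivation:
After 1 (j): row=1 col=0 char='t'
After 2 (k): row=0 col=0 char='r'
After 3 (h): row=0 col=0 char='r'
After 4 (w): row=0 col=4 char='b'
After 5 (G): row=2 col=0 char='_'
After 6 (b): row=1 col=17 char='t'
After 7 (G): row=2 col=0 char='_'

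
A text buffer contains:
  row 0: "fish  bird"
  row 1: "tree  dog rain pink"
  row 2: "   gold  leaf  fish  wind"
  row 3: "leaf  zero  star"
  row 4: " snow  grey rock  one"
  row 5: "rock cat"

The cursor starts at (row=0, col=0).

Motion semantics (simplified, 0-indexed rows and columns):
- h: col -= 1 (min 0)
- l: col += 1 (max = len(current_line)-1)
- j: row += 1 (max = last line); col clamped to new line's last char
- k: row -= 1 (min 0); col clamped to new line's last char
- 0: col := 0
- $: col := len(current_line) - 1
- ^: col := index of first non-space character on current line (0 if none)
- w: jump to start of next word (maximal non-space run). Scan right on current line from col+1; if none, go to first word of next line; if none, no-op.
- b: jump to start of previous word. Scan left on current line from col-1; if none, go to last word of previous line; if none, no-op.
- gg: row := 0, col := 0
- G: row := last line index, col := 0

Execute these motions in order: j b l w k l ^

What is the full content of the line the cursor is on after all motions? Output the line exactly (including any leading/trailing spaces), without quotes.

After 1 (j): row=1 col=0 char='t'
After 2 (b): row=0 col=6 char='b'
After 3 (l): row=0 col=7 char='i'
After 4 (w): row=1 col=0 char='t'
After 5 (k): row=0 col=0 char='f'
After 6 (l): row=0 col=1 char='i'
After 7 (^): row=0 col=0 char='f'

Answer: fish  bird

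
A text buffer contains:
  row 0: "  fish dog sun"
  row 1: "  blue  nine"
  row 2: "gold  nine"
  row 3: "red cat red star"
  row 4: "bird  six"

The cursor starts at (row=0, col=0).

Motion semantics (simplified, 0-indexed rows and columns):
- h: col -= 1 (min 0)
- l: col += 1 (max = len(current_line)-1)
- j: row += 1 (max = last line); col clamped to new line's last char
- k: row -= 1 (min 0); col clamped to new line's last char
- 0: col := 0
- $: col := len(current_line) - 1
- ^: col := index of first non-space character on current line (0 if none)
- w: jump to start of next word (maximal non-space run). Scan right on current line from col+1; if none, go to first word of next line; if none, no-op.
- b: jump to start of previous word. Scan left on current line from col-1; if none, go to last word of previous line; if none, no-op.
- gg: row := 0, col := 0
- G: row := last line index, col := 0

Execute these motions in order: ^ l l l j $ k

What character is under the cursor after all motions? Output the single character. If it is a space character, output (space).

Answer: s

Derivation:
After 1 (^): row=0 col=2 char='f'
After 2 (l): row=0 col=3 char='i'
After 3 (l): row=0 col=4 char='s'
After 4 (l): row=0 col=5 char='h'
After 5 (j): row=1 col=5 char='e'
After 6 ($): row=1 col=11 char='e'
After 7 (k): row=0 col=11 char='s'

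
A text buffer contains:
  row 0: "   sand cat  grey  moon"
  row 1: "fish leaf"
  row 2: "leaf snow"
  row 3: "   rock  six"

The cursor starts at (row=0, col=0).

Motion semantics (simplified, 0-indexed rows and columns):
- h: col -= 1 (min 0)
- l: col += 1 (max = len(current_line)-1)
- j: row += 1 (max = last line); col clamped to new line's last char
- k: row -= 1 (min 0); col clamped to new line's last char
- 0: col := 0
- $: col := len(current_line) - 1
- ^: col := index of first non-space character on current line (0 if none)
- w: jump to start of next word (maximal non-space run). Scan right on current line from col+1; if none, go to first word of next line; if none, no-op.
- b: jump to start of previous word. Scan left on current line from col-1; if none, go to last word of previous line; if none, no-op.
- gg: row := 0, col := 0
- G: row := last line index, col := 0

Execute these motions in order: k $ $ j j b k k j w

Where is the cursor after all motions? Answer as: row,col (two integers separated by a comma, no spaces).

Answer: 2,0

Derivation:
After 1 (k): row=0 col=0 char='_'
After 2 ($): row=0 col=22 char='n'
After 3 ($): row=0 col=22 char='n'
After 4 (j): row=1 col=8 char='f'
After 5 (j): row=2 col=8 char='w'
After 6 (b): row=2 col=5 char='s'
After 7 (k): row=1 col=5 char='l'
After 8 (k): row=0 col=5 char='n'
After 9 (j): row=1 col=5 char='l'
After 10 (w): row=2 col=0 char='l'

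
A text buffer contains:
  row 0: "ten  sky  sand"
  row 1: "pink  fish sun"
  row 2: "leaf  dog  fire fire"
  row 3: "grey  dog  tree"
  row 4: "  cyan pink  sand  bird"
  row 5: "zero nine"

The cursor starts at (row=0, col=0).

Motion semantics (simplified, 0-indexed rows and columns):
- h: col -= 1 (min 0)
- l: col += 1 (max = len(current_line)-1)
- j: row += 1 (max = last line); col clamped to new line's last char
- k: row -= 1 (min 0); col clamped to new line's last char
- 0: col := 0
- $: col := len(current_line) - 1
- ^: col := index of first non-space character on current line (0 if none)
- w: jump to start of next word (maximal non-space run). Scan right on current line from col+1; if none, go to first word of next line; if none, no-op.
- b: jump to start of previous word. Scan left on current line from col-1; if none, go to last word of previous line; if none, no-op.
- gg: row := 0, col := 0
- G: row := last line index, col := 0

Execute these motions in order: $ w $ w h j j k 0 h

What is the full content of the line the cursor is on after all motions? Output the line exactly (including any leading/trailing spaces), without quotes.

After 1 ($): row=0 col=13 char='d'
After 2 (w): row=1 col=0 char='p'
After 3 ($): row=1 col=13 char='n'
After 4 (w): row=2 col=0 char='l'
After 5 (h): row=2 col=0 char='l'
After 6 (j): row=3 col=0 char='g'
After 7 (j): row=4 col=0 char='_'
After 8 (k): row=3 col=0 char='g'
After 9 (0): row=3 col=0 char='g'
After 10 (h): row=3 col=0 char='g'

Answer: grey  dog  tree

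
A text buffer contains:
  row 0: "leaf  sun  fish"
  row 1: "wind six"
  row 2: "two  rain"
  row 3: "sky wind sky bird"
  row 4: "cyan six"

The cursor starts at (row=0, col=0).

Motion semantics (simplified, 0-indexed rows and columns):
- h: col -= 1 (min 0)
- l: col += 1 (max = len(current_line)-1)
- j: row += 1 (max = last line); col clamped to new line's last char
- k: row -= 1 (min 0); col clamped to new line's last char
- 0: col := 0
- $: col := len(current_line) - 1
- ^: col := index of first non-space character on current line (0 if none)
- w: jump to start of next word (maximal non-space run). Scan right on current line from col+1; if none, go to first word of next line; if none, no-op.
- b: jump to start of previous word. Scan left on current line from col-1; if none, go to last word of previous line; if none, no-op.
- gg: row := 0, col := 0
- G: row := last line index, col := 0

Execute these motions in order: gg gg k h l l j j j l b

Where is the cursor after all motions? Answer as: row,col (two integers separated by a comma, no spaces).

Answer: 3,0

Derivation:
After 1 (gg): row=0 col=0 char='l'
After 2 (gg): row=0 col=0 char='l'
After 3 (k): row=0 col=0 char='l'
After 4 (h): row=0 col=0 char='l'
After 5 (l): row=0 col=1 char='e'
After 6 (l): row=0 col=2 char='a'
After 7 (j): row=1 col=2 char='n'
After 8 (j): row=2 col=2 char='o'
After 9 (j): row=3 col=2 char='y'
After 10 (l): row=3 col=3 char='_'
After 11 (b): row=3 col=0 char='s'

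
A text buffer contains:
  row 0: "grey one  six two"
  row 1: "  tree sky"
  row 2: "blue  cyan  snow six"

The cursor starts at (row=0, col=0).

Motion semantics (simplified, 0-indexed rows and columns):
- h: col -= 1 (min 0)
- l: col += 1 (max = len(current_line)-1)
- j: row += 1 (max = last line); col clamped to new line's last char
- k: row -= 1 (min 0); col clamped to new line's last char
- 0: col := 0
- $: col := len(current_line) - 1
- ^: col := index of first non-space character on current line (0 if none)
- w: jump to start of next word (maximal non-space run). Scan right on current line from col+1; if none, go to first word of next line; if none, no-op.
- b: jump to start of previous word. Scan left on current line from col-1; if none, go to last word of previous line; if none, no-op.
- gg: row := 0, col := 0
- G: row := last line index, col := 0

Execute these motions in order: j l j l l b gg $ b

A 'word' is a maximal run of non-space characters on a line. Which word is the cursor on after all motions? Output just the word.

After 1 (j): row=1 col=0 char='_'
After 2 (l): row=1 col=1 char='_'
After 3 (j): row=2 col=1 char='l'
After 4 (l): row=2 col=2 char='u'
After 5 (l): row=2 col=3 char='e'
After 6 (b): row=2 col=0 char='b'
After 7 (gg): row=0 col=0 char='g'
After 8 ($): row=0 col=16 char='o'
After 9 (b): row=0 col=14 char='t'

Answer: two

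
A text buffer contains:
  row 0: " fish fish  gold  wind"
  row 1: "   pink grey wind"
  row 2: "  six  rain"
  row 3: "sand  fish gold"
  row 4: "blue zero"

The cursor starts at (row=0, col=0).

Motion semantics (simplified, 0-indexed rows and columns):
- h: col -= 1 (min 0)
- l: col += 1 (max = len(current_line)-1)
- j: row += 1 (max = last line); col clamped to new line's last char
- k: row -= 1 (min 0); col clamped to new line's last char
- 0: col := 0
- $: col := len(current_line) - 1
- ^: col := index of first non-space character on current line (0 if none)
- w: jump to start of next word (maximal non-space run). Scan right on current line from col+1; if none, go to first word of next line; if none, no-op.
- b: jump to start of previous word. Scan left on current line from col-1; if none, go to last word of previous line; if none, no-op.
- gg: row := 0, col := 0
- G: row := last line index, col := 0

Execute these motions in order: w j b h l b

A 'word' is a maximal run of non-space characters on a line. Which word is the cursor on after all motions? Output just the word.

After 1 (w): row=0 col=1 char='f'
After 2 (j): row=1 col=1 char='_'
After 3 (b): row=0 col=18 char='w'
After 4 (h): row=0 col=17 char='_'
After 5 (l): row=0 col=18 char='w'
After 6 (b): row=0 col=12 char='g'

Answer: gold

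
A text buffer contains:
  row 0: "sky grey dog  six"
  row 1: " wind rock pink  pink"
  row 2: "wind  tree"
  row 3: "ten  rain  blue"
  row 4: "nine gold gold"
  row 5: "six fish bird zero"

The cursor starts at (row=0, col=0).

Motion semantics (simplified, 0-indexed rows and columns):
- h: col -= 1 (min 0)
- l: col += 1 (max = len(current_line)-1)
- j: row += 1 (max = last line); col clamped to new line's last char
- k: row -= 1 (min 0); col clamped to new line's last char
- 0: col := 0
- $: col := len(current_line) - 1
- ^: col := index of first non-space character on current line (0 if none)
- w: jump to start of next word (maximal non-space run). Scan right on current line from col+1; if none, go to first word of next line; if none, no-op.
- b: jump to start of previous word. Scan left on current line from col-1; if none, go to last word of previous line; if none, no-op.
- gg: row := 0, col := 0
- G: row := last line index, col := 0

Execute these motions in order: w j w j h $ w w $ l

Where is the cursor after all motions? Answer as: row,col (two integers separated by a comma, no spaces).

Answer: 3,14

Derivation:
After 1 (w): row=0 col=4 char='g'
After 2 (j): row=1 col=4 char='d'
After 3 (w): row=1 col=6 char='r'
After 4 (j): row=2 col=6 char='t'
After 5 (h): row=2 col=5 char='_'
After 6 ($): row=2 col=9 char='e'
After 7 (w): row=3 col=0 char='t'
After 8 (w): row=3 col=5 char='r'
After 9 ($): row=3 col=14 char='e'
After 10 (l): row=3 col=14 char='e'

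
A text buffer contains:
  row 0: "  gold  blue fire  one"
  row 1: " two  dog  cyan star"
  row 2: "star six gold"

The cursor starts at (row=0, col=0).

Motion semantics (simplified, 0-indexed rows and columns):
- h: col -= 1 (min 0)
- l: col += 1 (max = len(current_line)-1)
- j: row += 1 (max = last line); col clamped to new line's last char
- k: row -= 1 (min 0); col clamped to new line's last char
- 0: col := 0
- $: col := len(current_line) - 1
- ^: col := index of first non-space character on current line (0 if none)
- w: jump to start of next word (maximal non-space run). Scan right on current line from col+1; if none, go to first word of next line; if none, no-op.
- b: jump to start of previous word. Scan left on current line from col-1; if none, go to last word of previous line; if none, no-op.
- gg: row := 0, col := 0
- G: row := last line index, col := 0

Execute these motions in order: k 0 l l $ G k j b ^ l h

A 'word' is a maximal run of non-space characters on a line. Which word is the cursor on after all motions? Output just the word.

After 1 (k): row=0 col=0 char='_'
After 2 (0): row=0 col=0 char='_'
After 3 (l): row=0 col=1 char='_'
After 4 (l): row=0 col=2 char='g'
After 5 ($): row=0 col=21 char='e'
After 6 (G): row=2 col=0 char='s'
After 7 (k): row=1 col=0 char='_'
After 8 (j): row=2 col=0 char='s'
After 9 (b): row=1 col=16 char='s'
After 10 (^): row=1 col=1 char='t'
After 11 (l): row=1 col=2 char='w'
After 12 (h): row=1 col=1 char='t'

Answer: two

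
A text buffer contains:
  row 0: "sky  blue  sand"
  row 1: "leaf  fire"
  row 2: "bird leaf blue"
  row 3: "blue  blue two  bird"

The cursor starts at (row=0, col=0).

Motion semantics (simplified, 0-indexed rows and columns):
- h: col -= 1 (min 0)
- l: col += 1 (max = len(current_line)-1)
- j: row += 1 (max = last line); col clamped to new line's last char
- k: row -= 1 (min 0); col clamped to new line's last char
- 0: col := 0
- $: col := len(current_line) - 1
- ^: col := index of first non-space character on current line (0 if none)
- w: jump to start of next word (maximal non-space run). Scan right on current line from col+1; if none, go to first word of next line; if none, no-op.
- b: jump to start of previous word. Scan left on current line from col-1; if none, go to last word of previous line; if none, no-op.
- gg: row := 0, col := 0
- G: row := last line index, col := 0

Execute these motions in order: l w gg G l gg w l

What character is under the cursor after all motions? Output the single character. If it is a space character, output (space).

After 1 (l): row=0 col=1 char='k'
After 2 (w): row=0 col=5 char='b'
After 3 (gg): row=0 col=0 char='s'
After 4 (G): row=3 col=0 char='b'
After 5 (l): row=3 col=1 char='l'
After 6 (gg): row=0 col=0 char='s'
After 7 (w): row=0 col=5 char='b'
After 8 (l): row=0 col=6 char='l'

Answer: l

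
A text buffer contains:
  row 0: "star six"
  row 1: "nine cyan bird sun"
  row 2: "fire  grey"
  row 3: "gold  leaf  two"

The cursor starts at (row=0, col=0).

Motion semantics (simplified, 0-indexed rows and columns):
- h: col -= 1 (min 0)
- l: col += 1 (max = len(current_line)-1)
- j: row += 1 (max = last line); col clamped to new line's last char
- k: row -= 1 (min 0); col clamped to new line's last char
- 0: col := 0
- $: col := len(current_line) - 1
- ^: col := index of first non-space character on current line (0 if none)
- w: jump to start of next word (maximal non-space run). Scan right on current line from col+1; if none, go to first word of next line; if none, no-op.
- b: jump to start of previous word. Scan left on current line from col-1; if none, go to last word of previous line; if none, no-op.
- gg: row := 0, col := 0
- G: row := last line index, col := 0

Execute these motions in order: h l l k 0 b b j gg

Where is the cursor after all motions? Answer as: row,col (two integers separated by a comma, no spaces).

Answer: 0,0

Derivation:
After 1 (h): row=0 col=0 char='s'
After 2 (l): row=0 col=1 char='t'
After 3 (l): row=0 col=2 char='a'
After 4 (k): row=0 col=2 char='a'
After 5 (0): row=0 col=0 char='s'
After 6 (b): row=0 col=0 char='s'
After 7 (b): row=0 col=0 char='s'
After 8 (j): row=1 col=0 char='n'
After 9 (gg): row=0 col=0 char='s'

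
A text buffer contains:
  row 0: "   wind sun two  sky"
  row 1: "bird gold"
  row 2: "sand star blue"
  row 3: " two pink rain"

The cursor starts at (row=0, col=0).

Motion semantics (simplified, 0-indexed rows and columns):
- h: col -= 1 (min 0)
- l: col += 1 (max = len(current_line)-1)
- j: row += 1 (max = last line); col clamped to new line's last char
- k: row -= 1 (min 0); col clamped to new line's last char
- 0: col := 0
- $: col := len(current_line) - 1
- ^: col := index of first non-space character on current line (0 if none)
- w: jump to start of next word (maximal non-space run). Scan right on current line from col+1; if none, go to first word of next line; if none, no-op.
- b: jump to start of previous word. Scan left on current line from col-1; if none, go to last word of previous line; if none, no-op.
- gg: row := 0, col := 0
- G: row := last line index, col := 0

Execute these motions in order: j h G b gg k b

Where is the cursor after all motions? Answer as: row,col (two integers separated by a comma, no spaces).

After 1 (j): row=1 col=0 char='b'
After 2 (h): row=1 col=0 char='b'
After 3 (G): row=3 col=0 char='_'
After 4 (b): row=2 col=10 char='b'
After 5 (gg): row=0 col=0 char='_'
After 6 (k): row=0 col=0 char='_'
After 7 (b): row=0 col=0 char='_'

Answer: 0,0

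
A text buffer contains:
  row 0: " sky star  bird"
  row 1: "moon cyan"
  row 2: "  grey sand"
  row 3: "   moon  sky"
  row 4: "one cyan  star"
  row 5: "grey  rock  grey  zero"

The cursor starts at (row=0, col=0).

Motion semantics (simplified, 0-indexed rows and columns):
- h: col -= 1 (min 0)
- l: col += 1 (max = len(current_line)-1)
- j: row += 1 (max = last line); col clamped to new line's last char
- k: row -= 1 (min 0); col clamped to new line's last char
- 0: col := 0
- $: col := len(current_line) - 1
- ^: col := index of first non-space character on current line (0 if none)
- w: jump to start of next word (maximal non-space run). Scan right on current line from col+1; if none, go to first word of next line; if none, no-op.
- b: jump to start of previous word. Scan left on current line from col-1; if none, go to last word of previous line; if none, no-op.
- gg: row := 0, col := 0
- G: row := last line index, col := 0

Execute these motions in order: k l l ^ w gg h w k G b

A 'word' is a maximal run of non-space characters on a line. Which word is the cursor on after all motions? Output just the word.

After 1 (k): row=0 col=0 char='_'
After 2 (l): row=0 col=1 char='s'
After 3 (l): row=0 col=2 char='k'
After 4 (^): row=0 col=1 char='s'
After 5 (w): row=0 col=5 char='s'
After 6 (gg): row=0 col=0 char='_'
After 7 (h): row=0 col=0 char='_'
After 8 (w): row=0 col=1 char='s'
After 9 (k): row=0 col=1 char='s'
After 10 (G): row=5 col=0 char='g'
After 11 (b): row=4 col=10 char='s'

Answer: star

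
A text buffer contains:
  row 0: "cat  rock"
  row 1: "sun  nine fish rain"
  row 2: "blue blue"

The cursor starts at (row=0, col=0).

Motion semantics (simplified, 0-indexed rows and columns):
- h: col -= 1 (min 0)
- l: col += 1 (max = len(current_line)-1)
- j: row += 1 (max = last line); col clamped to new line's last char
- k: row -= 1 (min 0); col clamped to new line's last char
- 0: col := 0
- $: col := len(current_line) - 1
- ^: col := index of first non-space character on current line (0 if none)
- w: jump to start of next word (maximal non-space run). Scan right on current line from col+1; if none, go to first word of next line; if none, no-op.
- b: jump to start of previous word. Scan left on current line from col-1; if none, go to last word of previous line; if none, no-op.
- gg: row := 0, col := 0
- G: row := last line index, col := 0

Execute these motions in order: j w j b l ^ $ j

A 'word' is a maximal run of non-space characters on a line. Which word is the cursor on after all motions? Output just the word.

After 1 (j): row=1 col=0 char='s'
After 2 (w): row=1 col=5 char='n'
After 3 (j): row=2 col=5 char='b'
After 4 (b): row=2 col=0 char='b'
After 5 (l): row=2 col=1 char='l'
After 6 (^): row=2 col=0 char='b'
After 7 ($): row=2 col=8 char='e'
After 8 (j): row=2 col=8 char='e'

Answer: blue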